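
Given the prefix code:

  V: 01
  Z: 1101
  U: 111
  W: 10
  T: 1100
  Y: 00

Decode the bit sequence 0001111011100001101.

YVUVTYZ

Read left to right; each codeword is recognised as soon as it completes (prefix code):
  00→Y | 01→V | 111→U | 01→V | 1100→T | 00→Y | 1101→Z
Decoded message: YVUVTYZ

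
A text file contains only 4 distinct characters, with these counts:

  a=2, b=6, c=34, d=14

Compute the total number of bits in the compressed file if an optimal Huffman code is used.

Build the Huffman tree bottom-up:
a(2) + b(6) → 8
8 + d(14) → 22
22 + c(34) → 56
The encoded length is the sum of every internal node's weight: 8 + 22 + 56 = 86 bits.

86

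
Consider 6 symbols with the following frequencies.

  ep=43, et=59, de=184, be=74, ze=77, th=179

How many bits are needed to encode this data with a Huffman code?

1485

Build the Huffman tree bottom-up:
ep(43) + et(59) → 102
be(74) + ze(77) → 151
102 + 151 → 253
th(179) + de(184) → 363
253 + 363 → 616
The encoded length is the sum of every internal node's weight: 102 + 151 + 253 + 363 + 616 = 1485 bits.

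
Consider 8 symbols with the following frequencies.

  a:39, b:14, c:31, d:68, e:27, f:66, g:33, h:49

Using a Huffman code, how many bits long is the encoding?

Greedily combine the two least-frequent nodes:
merge b(14) and e(27): 41
merge c(31) and g(33): 64
merge a(39) and 41: 80
merge h(49) and 64: 113
merge f(66) and d(68): 134
merge 80 and 113: 193
merge 134 and 193: 327
Total encoded bits = sum of merged weights = 41 + 64 + 80 + 113 + 134 + 193 + 327 = 952.

952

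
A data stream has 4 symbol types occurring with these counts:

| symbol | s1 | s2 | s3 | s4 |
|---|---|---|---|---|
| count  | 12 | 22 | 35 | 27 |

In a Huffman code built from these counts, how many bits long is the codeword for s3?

Build the tree from the bottom:
combine s1(12), s2(22) → 34
combine s4(27), 34 → 61
combine s3(35), 61 → 96
s3 is a child of the root — depth 1, so its codeword is a single bit.

1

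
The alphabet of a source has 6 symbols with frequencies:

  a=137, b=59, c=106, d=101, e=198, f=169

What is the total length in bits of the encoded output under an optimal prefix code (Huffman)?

1943

Greedily combine the two least-frequent nodes:
merge b(59) and d(101): 160
merge c(106) and a(137): 243
merge 160 and f(169): 329
merge e(198) and 243: 441
merge 329 and 441: 770
Each symbol's bit-cost is frequency × depth; summing gives 1943 bits (equivalently 160 + 243 + 329 + 441 + 770).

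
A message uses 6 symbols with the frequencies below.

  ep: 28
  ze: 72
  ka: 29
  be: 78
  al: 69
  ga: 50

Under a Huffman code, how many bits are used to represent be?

Repeatedly merge the two smallest:
combine ep(28), ka(29) → 57
combine ga(50), 57 → 107
combine al(69), ze(72) → 141
combine be(78), 107 → 185
combine 141, 185 → 326
The subtree containing be is merged 2 times, so code length = 2.

2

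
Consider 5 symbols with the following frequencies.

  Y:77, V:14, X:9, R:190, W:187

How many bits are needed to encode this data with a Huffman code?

887

Greedily combine the two least-frequent nodes:
X(9) + V(14) → 23
23 + Y(77) → 100
100 + W(187) → 287
R(190) + 287 → 477
Total encoded bits = sum of merged weights = 23 + 100 + 287 + 477 = 887.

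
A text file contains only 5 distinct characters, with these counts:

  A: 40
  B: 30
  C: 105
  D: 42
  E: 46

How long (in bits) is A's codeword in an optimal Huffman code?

3

Build the tree from the bottom:
B(30) + A(40) → 70
D(42) + E(46) → 88
70 + 88 → 158
C(105) + 158 → 263
The subtree containing A is merged 3 times, so code length = 3.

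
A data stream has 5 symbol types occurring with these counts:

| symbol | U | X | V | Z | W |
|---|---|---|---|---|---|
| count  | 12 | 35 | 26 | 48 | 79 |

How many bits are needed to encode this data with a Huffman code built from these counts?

Greedily combine the two least-frequent nodes:
merge U(12) and V(26): 38
merge X(35) and 38: 73
merge Z(48) and 73: 121
merge W(79) and 121: 200
Total encoded bits = sum of merged weights = 38 + 73 + 121 + 200 = 432.

432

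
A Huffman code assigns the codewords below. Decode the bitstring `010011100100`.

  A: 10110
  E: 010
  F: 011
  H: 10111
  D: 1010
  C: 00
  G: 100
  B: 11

Read left to right; each codeword is recognised as soon as it completes (prefix code):
  010→E | 011→F | 100→G | 100→G
Decoded message: EFGG

EFGG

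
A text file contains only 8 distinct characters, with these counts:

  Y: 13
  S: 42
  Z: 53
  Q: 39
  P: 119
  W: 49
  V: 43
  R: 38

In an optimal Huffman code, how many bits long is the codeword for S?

Huffman merges, smallest pair first:
combine Y(13), R(38) → 51
combine Q(39), S(42) → 81
combine V(43), W(49) → 92
combine 51, Z(53) → 104
combine 81, 92 → 173
combine 104, P(119) → 223
combine 173, 223 → 396
The subtree containing S is merged 3 times, so code length = 3.

3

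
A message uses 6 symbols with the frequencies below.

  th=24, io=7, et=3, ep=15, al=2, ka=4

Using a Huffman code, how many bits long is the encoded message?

116

Merge the two smallest weights repeatedly:
al(2) + et(3) → 5
ka(4) + 5 → 9
io(7) + 9 → 16
ep(15) + 16 → 31
th(24) + 31 → 55
Each symbol's bit-cost is frequency × depth; summing gives 116 bits (equivalently 5 + 9 + 16 + 31 + 55).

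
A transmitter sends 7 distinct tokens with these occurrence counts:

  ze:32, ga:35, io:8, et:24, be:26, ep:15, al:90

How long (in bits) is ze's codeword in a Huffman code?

Huffman merges, smallest pair first:
combine io(8), ep(15) → 23
combine 23, et(24) → 47
combine be(26), ze(32) → 58
combine ga(35), 47 → 82
combine 58, 82 → 140
combine al(90), 140 → 230
The subtree containing ze is merged 3 times, so code length = 3.

3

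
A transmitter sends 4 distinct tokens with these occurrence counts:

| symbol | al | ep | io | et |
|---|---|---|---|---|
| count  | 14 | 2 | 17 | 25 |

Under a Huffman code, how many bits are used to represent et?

Repeatedly merge the two smallest:
merge ep(2) and al(14): 16
merge 16 and io(17): 33
merge et(25) and 33: 58
et is merged only at the final step, so code length = 1.

1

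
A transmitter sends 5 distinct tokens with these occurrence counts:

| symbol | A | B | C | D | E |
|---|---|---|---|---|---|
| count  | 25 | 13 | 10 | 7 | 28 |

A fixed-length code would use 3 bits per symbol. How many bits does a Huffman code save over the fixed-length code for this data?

Fixed-length: 3 bits × 83 symbols = 249 bits.
Huffman merges:
combine D(7), C(10) → 17
combine B(13), 17 → 30
combine A(25), E(28) → 53
combine 30, 53 → 83
Huffman total = 17 + 30 + 53 + 83 = 183 bits.
Saving = 249 − 183 = 66 bits.

66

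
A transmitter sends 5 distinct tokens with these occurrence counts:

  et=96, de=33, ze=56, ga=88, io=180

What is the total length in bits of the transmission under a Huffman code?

Build the Huffman tree bottom-up:
de(33) + ze(56) → 89
ga(88) + 89 → 177
et(96) + 177 → 273
io(180) + 273 → 453
Each symbol's bit-cost is frequency × depth; summing gives 992 bits (equivalently 89 + 177 + 273 + 453).

992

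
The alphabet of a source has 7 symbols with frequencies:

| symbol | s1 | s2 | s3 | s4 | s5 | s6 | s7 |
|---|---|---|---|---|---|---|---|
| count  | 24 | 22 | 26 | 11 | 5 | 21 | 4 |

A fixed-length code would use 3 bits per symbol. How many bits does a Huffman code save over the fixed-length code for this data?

Fixed-length: 3 bits × 113 symbols = 339 bits.
Huffman merges:
s7(4) + s5(5) → 9
9 + s4(11) → 20
20 + s6(21) → 41
s2(22) + s1(24) → 46
s3(26) + 41 → 67
46 + 67 → 113
Huffman total = 9 + 20 + 41 + 46 + 67 + 113 = 296 bits.
Saving = 339 − 296 = 43 bits.

43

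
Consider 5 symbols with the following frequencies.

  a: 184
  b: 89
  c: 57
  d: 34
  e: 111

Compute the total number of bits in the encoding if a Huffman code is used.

Merge the two smallest weights repeatedly:
d(34) + c(57) → 91
b(89) + 91 → 180
e(111) + 180 → 291
a(184) + 291 → 475
The encoded length is the sum of every internal node's weight: 91 + 180 + 291 + 475 = 1037 bits.

1037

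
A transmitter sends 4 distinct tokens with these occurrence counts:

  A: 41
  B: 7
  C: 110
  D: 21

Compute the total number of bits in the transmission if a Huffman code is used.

Merge the two smallest weights repeatedly:
merge B(7) and D(21): 28
merge 28 and A(41): 69
merge 69 and C(110): 179
The encoded length is the sum of every internal node's weight: 28 + 69 + 179 = 276 bits.

276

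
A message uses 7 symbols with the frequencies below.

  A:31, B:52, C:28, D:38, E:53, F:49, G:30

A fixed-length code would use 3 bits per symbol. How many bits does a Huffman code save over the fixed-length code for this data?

53

Fixed-length: 3 bits × 281 symbols = 843 bits.
Huffman merges:
combine C(28), G(30) → 58
combine A(31), D(38) → 69
combine F(49), B(52) → 101
combine E(53), 58 → 111
combine 69, 101 → 170
combine 111, 170 → 281
Huffman total = 58 + 69 + 101 + 111 + 170 + 281 = 790 bits.
Saving = 843 − 790 = 53 bits.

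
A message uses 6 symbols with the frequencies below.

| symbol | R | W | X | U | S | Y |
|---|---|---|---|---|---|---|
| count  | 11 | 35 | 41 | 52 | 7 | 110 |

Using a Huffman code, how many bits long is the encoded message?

Merge the two smallest weights repeatedly:
combine S(7), R(11) → 18
combine 18, W(35) → 53
combine X(41), U(52) → 93
combine 53, 93 → 146
combine Y(110), 146 → 256
Total encoded bits = sum of merged weights = 18 + 53 + 93 + 146 + 256 = 566.

566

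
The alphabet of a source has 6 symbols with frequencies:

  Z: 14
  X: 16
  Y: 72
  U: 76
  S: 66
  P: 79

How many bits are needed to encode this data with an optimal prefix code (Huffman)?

772

Merge the two smallest weights repeatedly:
combine Z(14), X(16) → 30
combine 30, S(66) → 96
combine Y(72), U(76) → 148
combine P(79), 96 → 175
combine 148, 175 → 323
Total encoded bits = sum of merged weights = 30 + 96 + 148 + 175 + 323 = 772.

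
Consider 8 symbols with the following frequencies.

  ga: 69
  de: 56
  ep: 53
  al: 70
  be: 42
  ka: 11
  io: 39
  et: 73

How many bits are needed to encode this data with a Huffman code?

Merge the two smallest weights repeatedly:
ka(11) + io(39) → 50
be(42) + 50 → 92
ep(53) + de(56) → 109
ga(69) + al(70) → 139
et(73) + 92 → 165
109 + 139 → 248
165 + 248 → 413
Total encoded bits = sum of merged weights = 50 + 92 + 109 + 139 + 165 + 248 + 413 = 1216.

1216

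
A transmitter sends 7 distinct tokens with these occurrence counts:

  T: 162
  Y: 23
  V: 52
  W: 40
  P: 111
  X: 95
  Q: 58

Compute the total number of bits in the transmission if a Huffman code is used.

1413

Build the Huffman tree bottom-up:
combine Y(23), W(40) → 63
combine V(52), Q(58) → 110
combine 63, X(95) → 158
combine 110, P(111) → 221
combine 158, T(162) → 320
combine 221, 320 → 541
Total encoded bits = sum of merged weights = 63 + 110 + 158 + 221 + 320 + 541 = 1413.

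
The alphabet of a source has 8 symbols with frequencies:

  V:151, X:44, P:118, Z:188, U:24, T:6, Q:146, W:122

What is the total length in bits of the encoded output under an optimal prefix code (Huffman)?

Merge the two smallest weights repeatedly:
combine T(6), U(24) → 30
combine 30, X(44) → 74
combine 74, P(118) → 192
combine W(122), Q(146) → 268
combine V(151), Z(188) → 339
combine 192, 268 → 460
combine 339, 460 → 799
Each symbol's bit-cost is frequency × depth; summing gives 2162 bits (equivalently 30 + 74 + 192 + 268 + 339 + 460 + 799).

2162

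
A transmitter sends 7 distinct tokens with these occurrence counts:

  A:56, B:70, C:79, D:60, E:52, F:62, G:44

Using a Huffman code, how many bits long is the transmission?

1190

Build the Huffman tree bottom-up:
G(44) + E(52) → 96
A(56) + D(60) → 116
F(62) + B(70) → 132
C(79) + 96 → 175
116 + 132 → 248
175 + 248 → 423
Each symbol's bit-cost is frequency × depth; summing gives 1190 bits (equivalently 96 + 116 + 132 + 175 + 248 + 423).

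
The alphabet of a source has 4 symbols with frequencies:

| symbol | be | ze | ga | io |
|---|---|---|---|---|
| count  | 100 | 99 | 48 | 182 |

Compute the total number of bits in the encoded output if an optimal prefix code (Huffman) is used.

823

Build the Huffman tree bottom-up:
combine ga(48), ze(99) → 147
combine be(100), 147 → 247
combine io(182), 247 → 429
Total encoded bits = sum of merged weights = 147 + 247 + 429 = 823.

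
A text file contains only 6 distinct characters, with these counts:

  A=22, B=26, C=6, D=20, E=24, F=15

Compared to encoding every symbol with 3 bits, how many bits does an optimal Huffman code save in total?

51

Fixed-length: 3 bits × 113 symbols = 339 bits.
Huffman merges:
C(6) + F(15) → 21
D(20) + 21 → 41
A(22) + E(24) → 46
B(26) + 41 → 67
46 + 67 → 113
Huffman total = 21 + 41 + 46 + 67 + 113 = 288 bits.
Saving = 339 − 288 = 51 bits.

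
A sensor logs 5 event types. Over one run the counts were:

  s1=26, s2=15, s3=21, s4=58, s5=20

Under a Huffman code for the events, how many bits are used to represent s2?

Huffman merges, smallest pair first:
combine s2(15), s5(20) → 35
combine s3(21), s1(26) → 47
combine 35, 47 → 82
combine s4(58), 82 → 140
The subtree containing s2 is merged 3 times, so code length = 3.

3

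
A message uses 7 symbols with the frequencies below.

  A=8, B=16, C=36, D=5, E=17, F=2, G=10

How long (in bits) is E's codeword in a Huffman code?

Repeatedly merge the two smallest:
F(2) + D(5) → 7
7 + A(8) → 15
G(10) + 15 → 25
B(16) + E(17) → 33
25 + 33 → 58
C(36) + 58 → 94
E's leaf is at depth 3, giving a 3-bit codeword.

3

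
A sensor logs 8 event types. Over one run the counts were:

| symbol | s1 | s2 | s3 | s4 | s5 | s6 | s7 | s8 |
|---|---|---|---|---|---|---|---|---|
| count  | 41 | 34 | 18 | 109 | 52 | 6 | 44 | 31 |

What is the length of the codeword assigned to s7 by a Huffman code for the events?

3

Huffman merges, smallest pair first:
merge s6(6) and s3(18): 24
merge 24 and s8(31): 55
merge s2(34) and s1(41): 75
merge s7(44) and s5(52): 96
merge 55 and 75: 130
merge 96 and s4(109): 205
merge 130 and 205: 335
The subtree containing s7 is merged 3 times, so code length = 3.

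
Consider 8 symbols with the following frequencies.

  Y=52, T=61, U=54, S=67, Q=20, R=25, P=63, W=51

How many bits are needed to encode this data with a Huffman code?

Merge the two smallest weights repeatedly:
merge Q(20) and R(25): 45
merge 45 and W(51): 96
merge Y(52) and U(54): 106
merge T(61) and P(63): 124
merge S(67) and 96: 163
merge 106 and 124: 230
merge 163 and 230: 393
Total encoded bits = sum of merged weights = 45 + 96 + 106 + 124 + 163 + 230 + 393 = 1157.

1157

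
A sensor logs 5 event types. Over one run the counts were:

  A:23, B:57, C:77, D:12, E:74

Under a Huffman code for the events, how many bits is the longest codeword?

3

Merge the two lowest-weight nodes at each step:
merge D(12) and A(23): 35
merge 35 and B(57): 92
merge E(74) and C(77): 151
merge 92 and 151: 243
Maximum depth reached is 3.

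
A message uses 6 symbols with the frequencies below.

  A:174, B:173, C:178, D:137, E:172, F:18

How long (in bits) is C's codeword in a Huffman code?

2

Repeatedly merge the two smallest:
combine F(18), D(137) → 155
combine 155, E(172) → 327
combine B(173), A(174) → 347
combine C(178), 327 → 505
combine 347, 505 → 852
C sits 2 levels below the root, so its codeword is 2 bits.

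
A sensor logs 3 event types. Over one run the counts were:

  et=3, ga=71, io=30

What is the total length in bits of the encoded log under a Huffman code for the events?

137

Greedily combine the two least-frequent nodes:
merge et(3) and io(30): 33
merge 33 and ga(71): 104
Each symbol's bit-cost is frequency × depth; summing gives 137 bits (equivalently 33 + 104).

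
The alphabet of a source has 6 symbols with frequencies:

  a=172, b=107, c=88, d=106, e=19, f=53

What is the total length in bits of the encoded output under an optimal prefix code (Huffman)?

1322

Merge the two smallest weights repeatedly:
combine e(19), f(53) → 72
combine 72, c(88) → 160
combine d(106), b(107) → 213
combine 160, a(172) → 332
combine 213, 332 → 545
Each symbol's bit-cost is frequency × depth; summing gives 1322 bits (equivalently 72 + 160 + 213 + 332 + 545).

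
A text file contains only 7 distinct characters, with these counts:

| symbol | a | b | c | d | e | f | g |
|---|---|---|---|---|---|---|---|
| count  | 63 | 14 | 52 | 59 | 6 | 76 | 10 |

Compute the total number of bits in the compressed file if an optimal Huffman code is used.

688

Build the Huffman tree bottom-up:
combine e(6), g(10) → 16
combine b(14), 16 → 30
combine 30, c(52) → 82
combine d(59), a(63) → 122
combine f(76), 82 → 158
combine 122, 158 → 280
Total encoded bits = sum of merged weights = 16 + 30 + 82 + 122 + 158 + 280 = 688.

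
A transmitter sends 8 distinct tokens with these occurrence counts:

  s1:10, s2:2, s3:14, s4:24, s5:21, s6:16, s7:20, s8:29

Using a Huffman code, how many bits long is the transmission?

Greedily combine the two least-frequent nodes:
combine s2(2), s1(10) → 12
combine 12, s3(14) → 26
combine s6(16), s7(20) → 36
combine s5(21), s4(24) → 45
combine 26, s8(29) → 55
combine 36, 45 → 81
combine 55, 81 → 136
The encoded length is the sum of every internal node's weight: 12 + 26 + 36 + 45 + 55 + 81 + 136 = 391 bits.

391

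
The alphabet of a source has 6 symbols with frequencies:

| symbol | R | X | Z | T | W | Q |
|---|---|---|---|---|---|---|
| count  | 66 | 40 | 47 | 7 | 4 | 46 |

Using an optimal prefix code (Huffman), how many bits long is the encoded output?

482

Build the Huffman tree bottom-up:
combine W(4), T(7) → 11
combine 11, X(40) → 51
combine Q(46), Z(47) → 93
combine 51, R(66) → 117
combine 93, 117 → 210
The encoded length is the sum of every internal node's weight: 11 + 51 + 93 + 117 + 210 = 482 bits.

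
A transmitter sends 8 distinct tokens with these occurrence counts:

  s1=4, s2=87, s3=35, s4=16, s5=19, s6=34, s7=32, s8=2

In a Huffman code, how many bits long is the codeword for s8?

Repeatedly merge the two smallest:
combine s8(2), s1(4) → 6
combine 6, s4(16) → 22
combine s5(19), 22 → 41
combine s7(32), s6(34) → 66
combine s3(35), 41 → 76
combine 66, 76 → 142
combine s2(87), 142 → 229
The subtree containing s8 is merged 6 times, so code length = 6.

6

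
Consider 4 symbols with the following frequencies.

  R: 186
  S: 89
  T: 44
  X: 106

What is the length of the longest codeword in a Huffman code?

Merge the two lowest-weight nodes at each step:
T(44) + S(89) → 133
X(106) + 133 → 239
R(186) + 239 → 425
The rarest symbols sit at the bottom; the longest codeword is 3 bits.

3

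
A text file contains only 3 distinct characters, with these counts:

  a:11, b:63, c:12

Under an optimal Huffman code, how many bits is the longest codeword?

2

Merge the two lowest-weight nodes at each step:
a(11) + c(12) → 23
23 + b(63) → 86
The rarest symbols sit at the bottom; the longest codeword is 2 bits.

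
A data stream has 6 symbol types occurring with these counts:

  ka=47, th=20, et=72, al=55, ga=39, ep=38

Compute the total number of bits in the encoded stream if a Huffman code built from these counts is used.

686

Merge the two smallest weights repeatedly:
merge th(20) and ep(38): 58
merge ga(39) and ka(47): 86
merge al(55) and 58: 113
merge et(72) and 86: 158
merge 113 and 158: 271
Total encoded bits = sum of merged weights = 58 + 86 + 113 + 158 + 271 = 686.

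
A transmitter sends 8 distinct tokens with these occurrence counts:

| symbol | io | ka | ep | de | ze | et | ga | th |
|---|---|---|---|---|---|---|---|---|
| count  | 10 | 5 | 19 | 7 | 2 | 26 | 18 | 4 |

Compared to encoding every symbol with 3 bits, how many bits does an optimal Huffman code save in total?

Fixed-length: 3 bits × 91 symbols = 273 bits.
Huffman merges:
ze(2) + th(4) → 6
ka(5) + 6 → 11
de(7) + io(10) → 17
11 + 17 → 28
ga(18) + ep(19) → 37
et(26) + 28 → 54
37 + 54 → 91
Huffman total = 6 + 11 + 17 + 28 + 37 + 54 + 91 = 244 bits.
Saving = 273 − 244 = 29 bits.

29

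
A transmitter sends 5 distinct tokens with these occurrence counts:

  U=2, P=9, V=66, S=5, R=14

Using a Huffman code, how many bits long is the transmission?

149

Build the Huffman tree bottom-up:
U(2) + S(5) → 7
7 + P(9) → 16
R(14) + 16 → 30
30 + V(66) → 96
The encoded length is the sum of every internal node's weight: 7 + 16 + 30 + 96 = 149 bits.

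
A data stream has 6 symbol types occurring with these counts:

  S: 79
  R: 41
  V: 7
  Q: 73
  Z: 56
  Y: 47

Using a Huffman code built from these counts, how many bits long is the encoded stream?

749

Build the Huffman tree bottom-up:
V(7) + R(41) → 48
Y(47) + 48 → 95
Z(56) + Q(73) → 129
S(79) + 95 → 174
129 + 174 → 303
The encoded length is the sum of every internal node's weight: 48 + 95 + 129 + 174 + 303 = 749 bits.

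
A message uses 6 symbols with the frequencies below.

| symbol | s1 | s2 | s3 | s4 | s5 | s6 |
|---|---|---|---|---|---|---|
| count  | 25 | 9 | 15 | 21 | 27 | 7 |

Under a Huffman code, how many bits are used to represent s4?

2

Repeatedly merge the two smallest:
merge s6(7) and s2(9): 16
merge s3(15) and 16: 31
merge s4(21) and s1(25): 46
merge s5(27) and 31: 58
merge 46 and 58: 104
The subtree containing s4 is merged 2 times, so code length = 2.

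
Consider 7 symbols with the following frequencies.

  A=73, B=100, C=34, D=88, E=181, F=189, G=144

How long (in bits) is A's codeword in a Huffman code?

4

Build the tree from the bottom:
combine C(34), A(73) → 107
combine D(88), B(100) → 188
combine 107, G(144) → 251
combine E(181), 188 → 369
combine F(189), 251 → 440
combine 369, 440 → 809
The subtree containing A is merged 4 times, so code length = 4.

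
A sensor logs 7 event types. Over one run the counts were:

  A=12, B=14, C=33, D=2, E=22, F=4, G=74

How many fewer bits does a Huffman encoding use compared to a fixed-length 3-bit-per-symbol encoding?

125

Fixed-length: 3 bits × 161 symbols = 483 bits.
Huffman merges:
D(2) + F(4) → 6
6 + A(12) → 18
B(14) + 18 → 32
E(22) + 32 → 54
C(33) + 54 → 87
G(74) + 87 → 161
Huffman total = 6 + 18 + 32 + 54 + 87 + 161 = 358 bits.
Saving = 483 − 358 = 125 bits.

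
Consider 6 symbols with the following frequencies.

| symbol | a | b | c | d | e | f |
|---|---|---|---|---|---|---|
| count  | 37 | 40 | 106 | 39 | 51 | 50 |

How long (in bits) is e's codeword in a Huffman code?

Build the tree from the bottom:
merge a(37) and d(39): 76
merge b(40) and f(50): 90
merge e(51) and 76: 127
merge 90 and c(106): 196
merge 127 and 196: 323
The subtree containing e is merged 2 times, so code length = 2.

2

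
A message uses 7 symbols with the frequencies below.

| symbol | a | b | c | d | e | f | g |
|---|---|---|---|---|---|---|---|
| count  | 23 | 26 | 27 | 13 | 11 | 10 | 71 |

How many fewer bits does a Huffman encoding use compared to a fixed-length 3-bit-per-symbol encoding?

Fixed-length: 3 bits × 181 symbols = 543 bits.
Huffman merges:
combine f(10), e(11) → 21
combine d(13), 21 → 34
combine a(23), b(26) → 49
combine c(27), 34 → 61
combine 49, 61 → 110
combine g(71), 110 → 181
Huffman total = 21 + 34 + 49 + 61 + 110 + 181 = 456 bits.
Saving = 543 − 456 = 87 bits.

87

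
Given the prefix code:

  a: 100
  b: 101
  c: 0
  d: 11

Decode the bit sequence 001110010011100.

ccdaada

Read left to right; each codeword is recognised as soon as it completes (prefix code):
  0→c | 0→c | 11→d | 100→a | 100→a | 11→d | 100→a
Decoded message: ccdaada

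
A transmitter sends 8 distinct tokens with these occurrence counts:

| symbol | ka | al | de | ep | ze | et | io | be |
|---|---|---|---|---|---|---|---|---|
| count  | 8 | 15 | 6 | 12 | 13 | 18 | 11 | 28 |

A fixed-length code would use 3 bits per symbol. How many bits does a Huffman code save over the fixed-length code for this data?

14

Fixed-length: 3 bits × 111 symbols = 333 bits.
Huffman merges:
combine de(6), ka(8) → 14
combine io(11), ep(12) → 23
combine ze(13), 14 → 27
combine al(15), et(18) → 33
combine 23, 27 → 50
combine be(28), 33 → 61
combine 50, 61 → 111
Huffman total = 14 + 23 + 27 + 33 + 50 + 61 + 111 = 319 bits.
Saving = 333 − 319 = 14 bits.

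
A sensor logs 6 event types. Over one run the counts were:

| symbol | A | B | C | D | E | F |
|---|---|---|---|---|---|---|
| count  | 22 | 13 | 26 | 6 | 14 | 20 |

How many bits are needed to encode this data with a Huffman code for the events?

Merge the two smallest weights repeatedly:
combine D(6), B(13) → 19
combine E(14), 19 → 33
combine F(20), A(22) → 42
combine C(26), 33 → 59
combine 42, 59 → 101
Total encoded bits = sum of merged weights = 19 + 33 + 42 + 59 + 101 = 254.

254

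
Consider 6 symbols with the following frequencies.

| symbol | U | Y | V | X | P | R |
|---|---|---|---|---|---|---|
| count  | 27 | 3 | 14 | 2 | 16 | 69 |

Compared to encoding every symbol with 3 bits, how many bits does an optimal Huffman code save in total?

Fixed-length: 3 bits × 131 symbols = 393 bits.
Huffman merges:
X(2) + Y(3) → 5
5 + V(14) → 19
P(16) + 19 → 35
U(27) + 35 → 62
62 + R(69) → 131
Huffman total = 5 + 19 + 35 + 62 + 131 = 252 bits.
Saving = 393 − 252 = 141 bits.

141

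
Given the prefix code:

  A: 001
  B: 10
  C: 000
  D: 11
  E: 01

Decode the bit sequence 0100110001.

EABA

Read left to right; each codeword is recognised as soon as it completes (prefix code):
  01→E | 001→A | 10→B | 001→A
Decoded message: EABA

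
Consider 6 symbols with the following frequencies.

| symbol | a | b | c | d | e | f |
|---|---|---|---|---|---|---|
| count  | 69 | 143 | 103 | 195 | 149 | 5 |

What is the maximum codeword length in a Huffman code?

4

Merge the two lowest-weight nodes at each step:
f(5) + a(69) → 74
74 + c(103) → 177
b(143) + e(149) → 292
177 + d(195) → 372
292 + 372 → 664
Maximum depth reached is 4.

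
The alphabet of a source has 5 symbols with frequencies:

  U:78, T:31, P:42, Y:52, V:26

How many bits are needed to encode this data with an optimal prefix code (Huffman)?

Build the Huffman tree bottom-up:
combine V(26), T(31) → 57
combine P(42), Y(52) → 94
combine 57, U(78) → 135
combine 94, 135 → 229
The encoded length is the sum of every internal node's weight: 57 + 94 + 135 + 229 = 515 bits.

515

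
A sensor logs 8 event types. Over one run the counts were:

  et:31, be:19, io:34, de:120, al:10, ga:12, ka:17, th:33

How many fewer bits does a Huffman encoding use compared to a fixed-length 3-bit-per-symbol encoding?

Fixed-length: 3 bits × 276 symbols = 828 bits.
Huffman merges:
merge al(10) and ga(12): 22
merge ka(17) and be(19): 36
merge 22 and et(31): 53
merge th(33) and io(34): 67
merge 36 and 53: 89
merge 67 and 89: 156
merge de(120) and 156: 276
Huffman total = 22 + 36 + 53 + 67 + 89 + 156 + 276 = 699 bits.
Saving = 828 − 699 = 129 bits.

129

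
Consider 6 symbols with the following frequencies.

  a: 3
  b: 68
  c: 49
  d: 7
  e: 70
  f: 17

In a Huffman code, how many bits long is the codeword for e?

2

Repeatedly merge the two smallest:
a(3) + d(7) → 10
10 + f(17) → 27
27 + c(49) → 76
b(68) + e(70) → 138
76 + 138 → 214
The subtree containing e is merged 2 times, so code length = 2.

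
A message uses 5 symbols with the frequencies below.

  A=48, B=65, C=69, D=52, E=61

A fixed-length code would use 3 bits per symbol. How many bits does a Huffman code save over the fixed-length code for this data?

Fixed-length: 3 bits × 295 symbols = 885 bits.
Huffman merges:
A(48) + D(52) → 100
E(61) + B(65) → 126
C(69) + 100 → 169
126 + 169 → 295
Huffman total = 100 + 126 + 169 + 295 = 690 bits.
Saving = 885 − 690 = 195 bits.

195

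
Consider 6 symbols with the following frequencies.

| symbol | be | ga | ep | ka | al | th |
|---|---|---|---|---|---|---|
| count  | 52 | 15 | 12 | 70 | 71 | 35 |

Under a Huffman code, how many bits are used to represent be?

2

Build the tree from the bottom:
ep(12) + ga(15) → 27
27 + th(35) → 62
be(52) + 62 → 114
ka(70) + al(71) → 141
114 + 141 → 255
The subtree containing be is merged 2 times, so code length = 2.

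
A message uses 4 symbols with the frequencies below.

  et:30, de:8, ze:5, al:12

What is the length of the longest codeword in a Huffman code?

3

Merge the two lowest-weight nodes at each step:
merge ze(5) and de(8): 13
merge al(12) and 13: 25
merge 25 and et(30): 55
Maximum depth reached is 3.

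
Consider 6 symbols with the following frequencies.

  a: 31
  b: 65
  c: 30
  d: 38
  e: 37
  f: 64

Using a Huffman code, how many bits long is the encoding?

666

Greedily combine the two least-frequent nodes:
combine c(30), a(31) → 61
combine e(37), d(38) → 75
combine 61, f(64) → 125
combine b(65), 75 → 140
combine 125, 140 → 265
Each symbol's bit-cost is frequency × depth; summing gives 666 bits (equivalently 61 + 75 + 125 + 140 + 265).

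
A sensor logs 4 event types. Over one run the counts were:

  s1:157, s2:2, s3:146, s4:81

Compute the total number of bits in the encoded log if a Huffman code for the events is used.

Merge the two smallest weights repeatedly:
combine s2(2), s4(81) → 83
combine 83, s3(146) → 229
combine s1(157), 229 → 386
Each symbol's bit-cost is frequency × depth; summing gives 698 bits (equivalently 83 + 229 + 386).

698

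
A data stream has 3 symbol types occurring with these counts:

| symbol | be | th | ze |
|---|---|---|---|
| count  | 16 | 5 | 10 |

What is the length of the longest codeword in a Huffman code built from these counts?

Merge the two lowest-weight nodes at each step:
combine th(5), ze(10) → 15
combine 15, be(16) → 31
The rarest symbols sit at the bottom; the longest codeword is 2 bits.

2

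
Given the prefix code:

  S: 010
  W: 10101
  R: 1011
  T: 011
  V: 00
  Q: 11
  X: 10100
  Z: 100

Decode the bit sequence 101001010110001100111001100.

XWZTVQZQV

Read left to right; each codeword is recognised as soon as it completes (prefix code):
  10100→X | 10101→W | 100→Z | 011→T | 00→V | 11→Q | 100→Z | 11→Q | 00→V
Decoded message: XWZTVQZQV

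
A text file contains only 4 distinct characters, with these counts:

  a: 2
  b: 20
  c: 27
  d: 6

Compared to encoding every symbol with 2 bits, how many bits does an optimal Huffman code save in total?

Fixed-length: 2 bits × 55 symbols = 110 bits.
Huffman merges:
a(2) + d(6) → 8
8 + b(20) → 28
c(27) + 28 → 55
Huffman total = 8 + 28 + 55 = 91 bits.
Saving = 110 − 91 = 19 bits.

19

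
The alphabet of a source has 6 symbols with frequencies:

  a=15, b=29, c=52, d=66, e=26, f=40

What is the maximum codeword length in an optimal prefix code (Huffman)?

Merge the two lowest-weight nodes at each step:
combine a(15), e(26) → 41
combine b(29), f(40) → 69
combine 41, c(52) → 93
combine d(66), 69 → 135
combine 93, 135 → 228
The first pair merged (a, e) ends up deepest, at depth 3.

3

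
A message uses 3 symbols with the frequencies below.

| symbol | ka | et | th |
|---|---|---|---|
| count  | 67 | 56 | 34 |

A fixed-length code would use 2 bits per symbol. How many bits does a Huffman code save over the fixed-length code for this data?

67

Fixed-length: 2 bits × 157 symbols = 314 bits.
Huffman merges:
merge th(34) and et(56): 90
merge ka(67) and 90: 157
Huffman total = 90 + 157 = 247 bits.
Saving = 314 − 247 = 67 bits.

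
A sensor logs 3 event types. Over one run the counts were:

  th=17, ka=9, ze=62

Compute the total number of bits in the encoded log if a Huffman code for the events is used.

114

Build the Huffman tree bottom-up:
ka(9) + th(17) → 26
26 + ze(62) → 88
Each symbol's bit-cost is frequency × depth; summing gives 114 bits (equivalently 26 + 88).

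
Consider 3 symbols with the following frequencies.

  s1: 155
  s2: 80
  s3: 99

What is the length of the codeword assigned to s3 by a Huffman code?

Huffman merges, smallest pair first:
merge s2(80) and s3(99): 179
merge s1(155) and 179: 334
The subtree containing s3 is merged 2 times, so code length = 2.

2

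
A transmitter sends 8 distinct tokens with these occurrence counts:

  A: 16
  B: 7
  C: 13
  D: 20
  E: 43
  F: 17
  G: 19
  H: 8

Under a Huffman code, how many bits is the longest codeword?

Merge the two lowest-weight nodes at each step:
B(7) + H(8) → 15
C(13) + 15 → 28
A(16) + F(17) → 33
G(19) + D(20) → 39
28 + 33 → 61
39 + E(43) → 82
61 + 82 → 143
The rarest symbols sit at the bottom; the longest codeword is 4 bits.

4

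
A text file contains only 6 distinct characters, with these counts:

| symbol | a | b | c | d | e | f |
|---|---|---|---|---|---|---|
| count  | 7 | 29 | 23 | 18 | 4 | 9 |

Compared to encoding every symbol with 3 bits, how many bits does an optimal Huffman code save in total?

Fixed-length: 3 bits × 90 symbols = 270 bits.
Huffman merges:
combine e(4), a(7) → 11
combine f(9), 11 → 20
combine d(18), 20 → 38
combine c(23), b(29) → 52
combine 38, 52 → 90
Huffman total = 11 + 20 + 38 + 52 + 90 = 211 bits.
Saving = 270 − 211 = 59 bits.

59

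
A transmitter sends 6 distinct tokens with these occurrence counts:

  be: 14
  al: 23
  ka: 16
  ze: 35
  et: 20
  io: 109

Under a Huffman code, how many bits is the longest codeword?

Merge the two lowest-weight nodes at each step:
merge be(14) and ka(16): 30
merge et(20) and al(23): 43
merge 30 and ze(35): 65
merge 43 and 65: 108
merge 108 and io(109): 217
The first pair merged (be, ka) ends up deepest, at depth 4.

4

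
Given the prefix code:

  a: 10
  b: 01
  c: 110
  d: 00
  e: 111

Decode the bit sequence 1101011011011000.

Read left to right; each codeword is recognised as soon as it completes (prefix code):
  110→c | 10→a | 110→c | 110→c | 110→c | 00→d
Decoded message: cacccd

cacccd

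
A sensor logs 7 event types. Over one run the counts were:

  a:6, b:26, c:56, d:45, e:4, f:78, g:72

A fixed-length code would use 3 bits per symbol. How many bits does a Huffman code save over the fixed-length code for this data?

Fixed-length: 3 bits × 287 symbols = 861 bits.
Huffman merges:
combine e(4), a(6) → 10
combine 10, b(26) → 36
combine 36, d(45) → 81
combine c(56), g(72) → 128
combine f(78), 81 → 159
combine 128, 159 → 287
Huffman total = 10 + 36 + 81 + 128 + 159 + 287 = 701 bits.
Saving = 861 − 701 = 160 bits.

160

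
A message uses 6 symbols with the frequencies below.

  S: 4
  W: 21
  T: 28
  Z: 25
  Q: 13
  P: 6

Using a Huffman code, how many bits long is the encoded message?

227

Merge the two smallest weights repeatedly:
S(4) + P(6) → 10
10 + Q(13) → 23
W(21) + 23 → 44
Z(25) + T(28) → 53
44 + 53 → 97
Each symbol's bit-cost is frequency × depth; summing gives 227 bits (equivalently 10 + 23 + 44 + 53 + 97).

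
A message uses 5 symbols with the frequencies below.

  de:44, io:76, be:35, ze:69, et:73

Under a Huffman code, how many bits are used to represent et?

2

Huffman merges, smallest pair first:
merge be(35) and de(44): 79
merge ze(69) and et(73): 142
merge io(76) and 79: 155
merge 142 and 155: 297
et's leaf is at depth 2, giving a 2-bit codeword.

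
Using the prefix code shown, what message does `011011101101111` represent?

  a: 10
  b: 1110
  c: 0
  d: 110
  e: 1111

Read left to right; each codeword is recognised as soon as it completes (prefix code):
  0→c | 110→d | 1110→b | 110→d | 1111→e
Decoded message: cdbde

cdbde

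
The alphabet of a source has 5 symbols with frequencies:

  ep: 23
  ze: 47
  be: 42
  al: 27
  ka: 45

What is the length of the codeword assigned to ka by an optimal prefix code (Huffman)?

Build the tree from the bottom:
ep(23) + al(27) → 50
be(42) + ka(45) → 87
ze(47) + 50 → 97
87 + 97 → 184
ka sits 2 levels below the root, so its codeword is 2 bits.

2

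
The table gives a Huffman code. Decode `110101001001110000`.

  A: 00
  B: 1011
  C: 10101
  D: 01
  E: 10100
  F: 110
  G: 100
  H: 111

Read left to right; each codeword is recognised as soon as it completes (prefix code):
  110→F | 10100→E | 100→G | 111→H | 00→A | 00→A
Decoded message: FEGHAA

FEGHAA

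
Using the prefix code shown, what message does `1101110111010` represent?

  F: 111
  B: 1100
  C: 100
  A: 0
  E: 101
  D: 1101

DDDA

Read left to right; each codeword is recognised as soon as it completes (prefix code):
  1101→D | 1101→D | 1101→D | 0→A
Decoded message: DDDA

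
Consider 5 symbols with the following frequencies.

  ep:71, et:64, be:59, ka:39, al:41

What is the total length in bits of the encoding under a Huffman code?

628

Merge the two smallest weights repeatedly:
merge ka(39) and al(41): 80
merge be(59) and et(64): 123
merge ep(71) and 80: 151
merge 123 and 151: 274
The encoded length is the sum of every internal node's weight: 80 + 123 + 151 + 274 = 628 bits.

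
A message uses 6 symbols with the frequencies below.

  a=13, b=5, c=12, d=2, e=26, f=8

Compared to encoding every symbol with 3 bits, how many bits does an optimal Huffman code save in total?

Fixed-length: 3 bits × 66 symbols = 198 bits.
Huffman merges:
merge d(2) and b(5): 7
merge 7 and f(8): 15
merge c(12) and a(13): 25
merge 15 and 25: 40
merge e(26) and 40: 66
Huffman total = 7 + 15 + 25 + 40 + 66 = 153 bits.
Saving = 198 − 153 = 45 bits.

45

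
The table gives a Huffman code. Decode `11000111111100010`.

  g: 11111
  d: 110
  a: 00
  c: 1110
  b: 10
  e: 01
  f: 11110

dagdab

Read left to right; each codeword is recognised as soon as it completes (prefix code):
  110→d | 00→a | 11111→g | 110→d | 00→a | 10→b
Decoded message: dagdab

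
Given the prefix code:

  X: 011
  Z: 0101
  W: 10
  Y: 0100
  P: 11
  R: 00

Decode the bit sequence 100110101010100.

Read left to right; each codeword is recognised as soon as it completes (prefix code):
  10→W | 011→X | 0101→Z | 0101→Z | 00→R
Decoded message: WXZZR

WXZZR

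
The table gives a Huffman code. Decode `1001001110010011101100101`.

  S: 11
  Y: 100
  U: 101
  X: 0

YYSYYSUYU

Read left to right; each codeword is recognised as soon as it completes (prefix code):
  100→Y | 100→Y | 11→S | 100→Y | 100→Y | 11→S | 101→U | 100→Y | 101→U
Decoded message: YYSYYSUYU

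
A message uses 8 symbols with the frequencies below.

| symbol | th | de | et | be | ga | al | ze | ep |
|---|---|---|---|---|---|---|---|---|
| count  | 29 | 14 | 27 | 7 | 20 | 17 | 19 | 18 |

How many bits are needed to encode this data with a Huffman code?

445

Build the Huffman tree bottom-up:
be(7) + de(14) → 21
al(17) + ep(18) → 35
ze(19) + ga(20) → 39
21 + et(27) → 48
th(29) + 35 → 64
39 + 48 → 87
64 + 87 → 151
Total encoded bits = sum of merged weights = 21 + 35 + 39 + 48 + 64 + 87 + 151 = 445.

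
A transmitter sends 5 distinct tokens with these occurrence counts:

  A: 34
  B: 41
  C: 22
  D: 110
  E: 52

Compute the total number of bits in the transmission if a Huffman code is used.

557

Greedily combine the two least-frequent nodes:
C(22) + A(34) → 56
B(41) + E(52) → 93
56 + 93 → 149
D(110) + 149 → 259
Total encoded bits = sum of merged weights = 56 + 93 + 149 + 259 = 557.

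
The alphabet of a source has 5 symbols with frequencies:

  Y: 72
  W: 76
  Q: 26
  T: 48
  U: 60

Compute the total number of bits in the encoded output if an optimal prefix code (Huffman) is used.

Greedily combine the two least-frequent nodes:
Q(26) + T(48) → 74
U(60) + Y(72) → 132
74 + W(76) → 150
132 + 150 → 282
The encoded length is the sum of every internal node's weight: 74 + 132 + 150 + 282 = 638 bits.

638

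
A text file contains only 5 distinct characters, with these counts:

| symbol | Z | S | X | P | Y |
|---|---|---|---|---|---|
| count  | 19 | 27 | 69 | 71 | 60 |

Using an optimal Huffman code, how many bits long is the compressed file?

538

Build the Huffman tree bottom-up:
Z(19) + S(27) → 46
46 + Y(60) → 106
X(69) + P(71) → 140
106 + 140 → 246
Total encoded bits = sum of merged weights = 46 + 106 + 140 + 246 = 538.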